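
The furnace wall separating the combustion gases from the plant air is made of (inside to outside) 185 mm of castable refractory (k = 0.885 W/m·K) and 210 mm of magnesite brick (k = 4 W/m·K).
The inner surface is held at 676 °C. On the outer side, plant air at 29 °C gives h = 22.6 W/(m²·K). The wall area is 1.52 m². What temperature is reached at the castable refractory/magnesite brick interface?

T ≈ 234 °C

Thermal resistances in series:
R_castable refractory = L/(kA) = 0.185/(0.885×1.52) = 0.1375 K/W
R_magnesite brick = L/(kA) = 0.21/(4×1.52) = 0.03454 K/W
R_outer film = 1/(h_o·A) = 1/(22.6×1.52) = 0.02911 K/W
R_total = 0.2012 K/W;  Q = ΔT/R_total = 647/0.2012 = 3216 W
T_interface = T_inner − Q·ΣR(inner→interface) = 676 − 3220×0.1375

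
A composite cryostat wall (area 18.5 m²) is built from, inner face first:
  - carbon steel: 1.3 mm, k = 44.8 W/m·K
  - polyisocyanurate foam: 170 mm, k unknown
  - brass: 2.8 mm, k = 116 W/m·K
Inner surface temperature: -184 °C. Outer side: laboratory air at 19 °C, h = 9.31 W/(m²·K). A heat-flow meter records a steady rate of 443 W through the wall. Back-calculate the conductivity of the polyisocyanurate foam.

k ≈ 0.0203 W/(m·K)

Model the wall as resistances in series:
R_carbon steel = L/(kA) = 0.0013/(44.8×18.5) = 1.569×10^-6 K/W
R_brass = L/(kA) = 0.0028/(116×18.5) = 1.305×10^-6 K/W
R_outer film = 1/(h_o·A) = 1/(9.31×18.5) = 0.005806 K/W
Sum of known resistances R_other = 0.005809 K/W
Total R = ΔT/Q = 203/443 = 0.4582 K/W
R_polyisocyanurate foam = R_total − R_other = 0.4524 K/W
k = L/(R·A) = 0.17/(0.4524×18.5)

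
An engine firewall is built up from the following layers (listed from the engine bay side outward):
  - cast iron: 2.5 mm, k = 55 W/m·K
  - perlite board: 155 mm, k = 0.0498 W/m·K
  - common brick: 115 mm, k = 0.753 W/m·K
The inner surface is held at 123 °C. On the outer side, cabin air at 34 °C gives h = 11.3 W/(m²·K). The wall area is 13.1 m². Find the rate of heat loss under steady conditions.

Thermal resistances in series:
R_cast iron = L/(kA) = 0.0025/(55×13.1) = 3.47×10^-6 K/W
R_perlite board = L/(kA) = 0.155/(0.0498×13.1) = 0.2376 K/W
R_common brick = L/(kA) = 0.115/(0.753×13.1) = 0.01166 K/W
R_outer film = 1/(h_o·A) = 1/(11.3×13.1) = 0.006755 K/W
R_total = 0.256 K/W
Q = ΔT / R_total = 89 / 0.256

Q ≈ 348 W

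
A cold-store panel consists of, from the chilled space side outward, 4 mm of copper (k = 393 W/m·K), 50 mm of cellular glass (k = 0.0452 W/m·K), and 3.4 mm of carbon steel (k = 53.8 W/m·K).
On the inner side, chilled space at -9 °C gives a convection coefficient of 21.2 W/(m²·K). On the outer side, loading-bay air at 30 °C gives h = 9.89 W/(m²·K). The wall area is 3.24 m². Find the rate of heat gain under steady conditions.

Q ≈ 101 W

Model the wall as resistances in series:
R_inner film = 1/(h_i·A) = 1/(21.2×3.24) = 0.01456 K/W
R_copper = L/(kA) = 0.004/(393×3.24) = 3.141×10^-6 K/W
R_cellular glass = L/(kA) = 0.05/(0.0452×3.24) = 0.3414 K/W
R_carbon steel = L/(kA) = 0.0034/(53.8×3.24) = 1.951×10^-5 K/W
R_outer film = 1/(h_o·A) = 1/(9.89×3.24) = 0.03121 K/W
R_total = 0.3872 K/W
Q = ΔT / R_total = 39 / 0.3872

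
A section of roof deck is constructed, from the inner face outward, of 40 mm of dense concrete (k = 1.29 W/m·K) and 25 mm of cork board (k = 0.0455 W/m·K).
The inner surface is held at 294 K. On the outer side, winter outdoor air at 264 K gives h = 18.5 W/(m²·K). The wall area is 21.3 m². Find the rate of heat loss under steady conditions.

Q ≈ 1010 W

Series thermal resistances:
R_dense concrete = L/(kA) = 0.04/(1.29×21.3) = 0.001456 K/W
R_cork board = L/(kA) = 0.025/(0.0455×21.3) = 0.0258 K/W
R_outer film = 1/(h_o·A) = 1/(18.5×21.3) = 0.002538 K/W
R_total = 0.02979 K/W
Q = ΔT / R_total = 30 / 0.02979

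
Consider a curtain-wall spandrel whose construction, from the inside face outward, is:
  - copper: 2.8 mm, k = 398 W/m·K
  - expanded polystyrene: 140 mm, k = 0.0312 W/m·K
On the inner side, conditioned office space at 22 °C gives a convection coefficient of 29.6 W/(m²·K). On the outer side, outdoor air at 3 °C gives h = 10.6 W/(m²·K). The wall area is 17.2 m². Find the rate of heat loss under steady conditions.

Thermal resistances in series:
R_inner film = 1/(h_i·A) = 1/(29.6×17.2) = 0.001964 K/W
R_copper = L/(kA) = 0.0028/(398×17.2) = 4.09×10^-7 K/W
R_expanded polystyrene = L/(kA) = 0.14/(0.0312×17.2) = 0.2609 K/W
R_outer film = 1/(h_o·A) = 1/(10.6×17.2) = 0.005485 K/W
R_total = 0.2683 K/W
Q = ΔT / R_total = 19 / 0.2683

Q ≈ 70.8 W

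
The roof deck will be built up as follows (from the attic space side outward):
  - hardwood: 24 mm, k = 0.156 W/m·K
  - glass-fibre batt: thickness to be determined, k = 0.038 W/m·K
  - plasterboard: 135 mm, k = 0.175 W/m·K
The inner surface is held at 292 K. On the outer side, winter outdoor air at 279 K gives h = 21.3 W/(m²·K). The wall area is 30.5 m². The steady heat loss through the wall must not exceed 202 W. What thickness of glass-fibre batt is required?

L ≈ 37.6 mm

Treating each layer as a thermal resistance in series:
R_hardwood = L/(kA) = 0.024/(0.156×30.5) = 0.005044 K/W
R_plasterboard = L/(kA) = 0.135/(0.175×30.5) = 0.02529 K/W
R_outer film = 1/(h_o·A) = 1/(21.3×30.5) = 0.001539 K/W
Sum of the known resistances R_other = 0.03188 K/W
Required total resistance R_tot = ΔT/Q_allow = 13/202 = 0.06436 K/W
R_glass-fibre batt = R_tot − R_other = 0.03248 K/W
L = R·k·A = 0.03248×0.038×30.5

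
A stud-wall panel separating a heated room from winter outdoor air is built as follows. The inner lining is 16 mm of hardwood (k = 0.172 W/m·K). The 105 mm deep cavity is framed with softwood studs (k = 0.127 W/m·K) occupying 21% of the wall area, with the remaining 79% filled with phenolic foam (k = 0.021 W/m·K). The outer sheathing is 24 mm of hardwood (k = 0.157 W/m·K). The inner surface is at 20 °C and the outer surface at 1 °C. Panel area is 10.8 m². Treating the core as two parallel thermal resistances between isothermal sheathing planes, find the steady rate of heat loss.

Q ≈ 76.8 W

Sheathing layers in series; stud and cavity paths in parallel between them.
R_inner = 0.016/(0.172×10.8) = 0.008613 K/W
R_stud  = 0.105/(0.127×0.21×10.8) = 0.3645 K/W
R_cav   = 0.105/(0.021×0.79×10.8) = 0.586 K/W
1/R_core = 1/R_stud + 1/R_cav → R_core = 0.2247 K/W
R_outer = 0.024/(0.157×10.8) = 0.01415 K/W
R_total = 0.2475 K/W
Q = ΔT/R_total = 19/0.2475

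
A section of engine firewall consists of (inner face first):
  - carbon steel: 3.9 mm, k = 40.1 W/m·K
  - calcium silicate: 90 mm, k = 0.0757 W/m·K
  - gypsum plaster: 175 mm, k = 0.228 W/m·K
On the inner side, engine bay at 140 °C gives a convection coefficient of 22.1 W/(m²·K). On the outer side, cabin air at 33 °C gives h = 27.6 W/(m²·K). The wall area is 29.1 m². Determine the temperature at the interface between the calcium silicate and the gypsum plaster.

Treating each layer as a thermal resistance in series:
R_inner film = 1/(h_i·A) = 1/(22.1×29.1) = 0.001555 K/W
R_carbon steel = L/(kA) = 0.0039/(40.1×29.1) = 3.342×10^-6 K/W
R_calcium silicate = L/(kA) = 0.09/(0.0757×29.1) = 0.04086 K/W
R_gypsum plaster = L/(kA) = 0.175/(0.228×29.1) = 0.02638 K/W
R_outer film = 1/(h_o·A) = 1/(27.6×29.1) = 0.001245 K/W
R_total = 0.07004 K/W;  Q = ΔT/R_total = 107/0.07004 = 1528 W
T_interface = T_inner − Q·ΣR(inner→interface) = 140 − 1530×0.04241

T ≈ 75.2 °C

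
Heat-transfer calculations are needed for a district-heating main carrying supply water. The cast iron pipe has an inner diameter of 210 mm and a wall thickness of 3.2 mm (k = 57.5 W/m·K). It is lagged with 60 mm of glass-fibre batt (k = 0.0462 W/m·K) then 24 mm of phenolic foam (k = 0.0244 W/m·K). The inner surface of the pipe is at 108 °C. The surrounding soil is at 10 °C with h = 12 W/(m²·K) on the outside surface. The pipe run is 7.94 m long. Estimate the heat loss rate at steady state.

Cylindrical conduction, so R = ln(r₂/r₁)/(2πkL) per layer, in series:
R_cast iron pipe wall = ln(108.2/105)/(2π×57.5×7.94) = 1.047×10^-5 K/W
R_glass-fibre batt = ln(168.2/108.2)/(2π×0.0462×7.94) = 0.1914 K/W
R_phenolic foam = ln(192.2/168.2)/(2π×0.0244×7.94) = 0.1096 K/W
R_outer film = 1/(h_o·2πr_oL) = 1/(12×2π×0.1922×7.94) = 0.008691 K/W
R_total = 0.3097 K/W
Q = ΔT/R_total = 98/0.3097

Q ≈ 316 W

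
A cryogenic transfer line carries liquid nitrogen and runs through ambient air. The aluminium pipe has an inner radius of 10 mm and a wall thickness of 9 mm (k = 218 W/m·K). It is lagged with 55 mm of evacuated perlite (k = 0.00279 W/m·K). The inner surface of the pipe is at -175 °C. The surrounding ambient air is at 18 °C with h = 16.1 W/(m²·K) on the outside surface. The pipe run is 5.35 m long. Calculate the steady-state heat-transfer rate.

Treating each annulus and film as a series resistance:
R_aluminium pipe wall = ln(19/10)/(2π×218×5.35) = 8.759×10^-5 K/W
R_evacuated perlite = ln(74/19)/(2π×0.00279×5.35) = 14.5 K/W
R_outer film = 1/(h_o·2πr_oL) = 1/(16.1×2π×0.074×5.35) = 0.02497 K/W
R_total = 14.52 K/W
Q = ΔT/R_total = 193/14.52

Q ≈ 13.3 W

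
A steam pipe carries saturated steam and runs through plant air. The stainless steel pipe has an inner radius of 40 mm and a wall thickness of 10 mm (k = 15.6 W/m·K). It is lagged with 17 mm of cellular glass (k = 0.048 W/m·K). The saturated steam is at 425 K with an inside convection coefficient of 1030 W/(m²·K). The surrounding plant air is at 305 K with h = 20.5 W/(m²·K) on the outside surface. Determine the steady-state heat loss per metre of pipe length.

For a radial system each layer contributes R = ln(r_out/r_in)/(2πkL); films add R = 1/(hA).
R_inner film = 1/(h_i·2πr₁L) = 1/(1030×2π×0.04×1) = 0.003863 K/W
R_stainless steel pipe wall = ln(50/40)/(2π×15.6×1) = 0.002277 K/W
R_cellular glass = ln(67/50)/(2π×0.048×1) = 0.9704 K/W
R_outer film = 1/(h_o·2πr_oL) = 1/(20.5×2π×0.067×1) = 0.1159 K/W
R_total = 1.092 K/W
Q = ΔT/R_total = 120/1.092

q′ ≈ 110 W/m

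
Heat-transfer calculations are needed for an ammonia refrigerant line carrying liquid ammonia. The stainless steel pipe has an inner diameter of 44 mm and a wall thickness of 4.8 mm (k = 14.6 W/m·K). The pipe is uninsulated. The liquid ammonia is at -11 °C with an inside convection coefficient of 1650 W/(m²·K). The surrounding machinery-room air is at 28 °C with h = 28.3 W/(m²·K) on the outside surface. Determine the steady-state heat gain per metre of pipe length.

q′ ≈ 180 W/m

Per-layer cylindrical resistances, series-summed:
R_inner film = 1/(h_i·2πr₁L) = 1/(1650×2π×0.022×1) = 0.004384 K/W
R_stainless steel pipe wall = ln(26.8/22)/(2π×14.6×1) = 0.002151 K/W
R_outer film = 1/(h_o·2πr_oL) = 1/(28.3×2π×0.0268×1) = 0.2098 K/W
R_total = 0.2164 K/W
Q = ΔT/R_total = 39/0.2164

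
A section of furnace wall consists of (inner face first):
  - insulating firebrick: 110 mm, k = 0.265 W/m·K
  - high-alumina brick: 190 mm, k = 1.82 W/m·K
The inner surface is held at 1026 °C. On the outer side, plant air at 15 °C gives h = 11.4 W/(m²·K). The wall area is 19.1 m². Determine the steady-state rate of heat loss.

Using the resistance-network approach (series):
R_insulating firebrick = L/(kA) = 0.11/(0.265×19.1) = 0.02173 K/W
R_high-alumina brick = L/(kA) = 0.19/(1.82×19.1) = 0.005466 K/W
R_outer film = 1/(h_o·A) = 1/(11.4×19.1) = 0.004593 K/W
R_total = 0.03179 K/W
Q = ΔT / R_total = 1011 / 0.03179

Q ≈ 31800 W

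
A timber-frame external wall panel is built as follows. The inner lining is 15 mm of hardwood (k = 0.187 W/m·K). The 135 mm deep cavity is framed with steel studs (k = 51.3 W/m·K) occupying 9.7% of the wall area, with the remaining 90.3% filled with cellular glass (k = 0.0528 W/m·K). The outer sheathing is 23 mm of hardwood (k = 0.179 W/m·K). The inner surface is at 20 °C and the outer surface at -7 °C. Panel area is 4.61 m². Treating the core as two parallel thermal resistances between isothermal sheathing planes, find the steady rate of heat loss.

Q ≈ 528 W

Sheathing layers in series; stud and cavity paths in parallel between them.
R_inner = 0.015/(0.187×4.61) = 0.0174 K/W
R_stud  = 0.135/(51.3×0.097×4.61) = 0.005885 K/W
R_cav   = 0.135/(0.0528×0.903×4.61) = 0.6142 K/W
1/R_core = 1/R_stud + 1/R_cav → R_core = 0.005829 K/W
R_outer = 0.023/(0.179×4.61) = 0.02787 K/W
R_total = 0.0511 K/W
Q = ΔT/R_total = 27/0.0511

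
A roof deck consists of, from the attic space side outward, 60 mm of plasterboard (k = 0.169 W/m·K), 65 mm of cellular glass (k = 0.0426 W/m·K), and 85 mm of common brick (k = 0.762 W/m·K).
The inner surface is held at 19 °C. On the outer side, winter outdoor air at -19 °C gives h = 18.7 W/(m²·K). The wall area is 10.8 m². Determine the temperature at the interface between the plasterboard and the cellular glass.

Using the resistance-network approach (series):
R_plasterboard = L/(kA) = 0.06/(0.169×10.8) = 0.03287 K/W
R_cellular glass = L/(kA) = 0.065/(0.0426×10.8) = 0.1413 K/W
R_common brick = L/(kA) = 0.085/(0.762×10.8) = 0.01033 K/W
R_outer film = 1/(h_o·A) = 1/(18.7×10.8) = 0.004951 K/W
R_total = 0.1894 K/W;  Q = ΔT/R_total = 38/0.1894 = 200.6 W
T_interface = T_inner − Q·ΣR(inner→interface) = 19 − 201×0.03287

T ≈ 12.4 °C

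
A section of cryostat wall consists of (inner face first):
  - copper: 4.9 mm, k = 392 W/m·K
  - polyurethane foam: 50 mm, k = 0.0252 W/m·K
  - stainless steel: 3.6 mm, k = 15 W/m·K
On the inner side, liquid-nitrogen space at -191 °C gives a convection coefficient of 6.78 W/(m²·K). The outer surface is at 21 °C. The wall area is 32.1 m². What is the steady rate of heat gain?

Using the resistance-network approach (series):
R_inner film = 1/(h_i·A) = 1/(6.78×32.1) = 0.004595 K/W
R_copper = L/(kA) = 0.0049/(392×32.1) = 3.894×10^-7 K/W
R_polyurethane foam = L/(kA) = 0.05/(0.0252×32.1) = 0.06181 K/W
R_stainless steel = L/(kA) = 0.0036/(15×32.1) = 7.477×10^-6 K/W
R_total = 0.06641 K/W
Q = ΔT / R_total = 212 / 0.06641

Q ≈ 3190 W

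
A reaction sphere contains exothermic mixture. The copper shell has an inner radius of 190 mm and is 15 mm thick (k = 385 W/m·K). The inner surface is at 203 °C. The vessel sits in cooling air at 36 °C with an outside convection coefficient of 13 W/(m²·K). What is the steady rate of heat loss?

Q ≈ 1150 W

Radial (spherical) resistances in series:
R_copper shell = (1/0.19 − 1/0.205)/(4π×385) = 7.96×10^-5 K/W
R_outer film = 1/(h·4πr_o²) = 1/(13×4π×0.205²) = 0.1457 K/W
R_total = 0.1457 K/W
Q = ΔT/R_total = 167/0.1457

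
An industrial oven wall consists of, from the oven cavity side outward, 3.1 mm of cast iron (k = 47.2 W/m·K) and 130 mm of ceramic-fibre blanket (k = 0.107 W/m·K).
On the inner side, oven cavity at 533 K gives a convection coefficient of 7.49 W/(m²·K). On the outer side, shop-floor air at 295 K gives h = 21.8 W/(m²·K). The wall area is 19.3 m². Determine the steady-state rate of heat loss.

Q ≈ 3290 W

Using the resistance-network approach (series):
R_inner film = 1/(h_i·A) = 1/(7.49×19.3) = 0.006918 K/W
R_cast iron = L/(kA) = 0.0031/(47.2×19.3) = 3.403×10^-6 K/W
R_ceramic-fibre blanket = L/(kA) = 0.13/(0.107×19.3) = 0.06295 K/W
R_outer film = 1/(h_o·A) = 1/(21.8×19.3) = 0.002377 K/W
R_total = 0.07225 K/W
Q = ΔT / R_total = 238 / 0.07225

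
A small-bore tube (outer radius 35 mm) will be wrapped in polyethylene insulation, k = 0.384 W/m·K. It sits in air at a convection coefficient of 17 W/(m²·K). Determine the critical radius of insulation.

r_cr ≈ 22.6 mm

For a cylinder r_cr = k/h = 0.384/17
r_cr = 22.6 mm; since the bare radius (35 mm) is above r_cr, any added insulation will reduce heat loss.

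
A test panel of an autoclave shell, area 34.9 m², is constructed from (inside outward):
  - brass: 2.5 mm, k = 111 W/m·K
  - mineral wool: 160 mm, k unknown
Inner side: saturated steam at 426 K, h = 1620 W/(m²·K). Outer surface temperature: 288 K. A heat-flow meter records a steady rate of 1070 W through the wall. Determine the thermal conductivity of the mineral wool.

k ≈ 0.0356 W/(m·K)

Model the wall as resistances in series:
R_inner film = 1/(h_i·A) = 1/(1620×34.9) = 1.769×10^-5 K/W
R_brass = L/(kA) = 0.0025/(111×34.9) = 6.453×10^-7 K/W
Sum of known resistances R_other = 1.833×10^-5 K/W
Total R = ΔT/Q = 138/1070 = 0.129 K/W
R_mineral wool = R_total − R_other = 0.129 K/W
k = L/(R·A) = 0.16/(0.129×34.9)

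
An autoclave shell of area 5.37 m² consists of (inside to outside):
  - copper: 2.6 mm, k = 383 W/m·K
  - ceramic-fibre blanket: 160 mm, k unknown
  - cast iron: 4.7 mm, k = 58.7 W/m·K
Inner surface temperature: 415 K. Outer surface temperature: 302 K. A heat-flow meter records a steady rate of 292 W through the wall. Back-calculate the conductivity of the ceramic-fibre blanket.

k ≈ 0.077 W/(m·K)

Treating each layer as a thermal resistance in series:
R_copper = L/(kA) = 0.0026/(383×5.37) = 1.264×10^-6 K/W
R_cast iron = L/(kA) = 0.0047/(58.7×5.37) = 1.491×10^-5 K/W
Sum of known resistances R_other = 1.617×10^-5 K/W
Total R = ΔT/Q = 113/292 = 0.387 K/W
R_ceramic-fibre blanket = R_total − R_other = 0.387 K/W
k = L/(R·A) = 0.16/(0.387×5.37)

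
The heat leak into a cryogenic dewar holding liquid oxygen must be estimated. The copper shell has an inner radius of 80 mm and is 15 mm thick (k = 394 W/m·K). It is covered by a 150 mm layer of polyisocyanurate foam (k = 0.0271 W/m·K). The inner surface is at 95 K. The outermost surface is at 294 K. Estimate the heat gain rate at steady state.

Q ≈ 10.5 W

Each spherical layer contributes R = (1/r_i − 1/r_o)/(4πk):
R_copper shell = (1/0.08 − 1/0.095)/(4π×394) = 3.986×10^-4 K/W
R_polyisocyanurate foam = (1/0.095 − 1/0.245)/(4π×0.0271) = 18.92 K/W
R_total = 18.92 K/W
Q = ΔT/R_total = 199/18.92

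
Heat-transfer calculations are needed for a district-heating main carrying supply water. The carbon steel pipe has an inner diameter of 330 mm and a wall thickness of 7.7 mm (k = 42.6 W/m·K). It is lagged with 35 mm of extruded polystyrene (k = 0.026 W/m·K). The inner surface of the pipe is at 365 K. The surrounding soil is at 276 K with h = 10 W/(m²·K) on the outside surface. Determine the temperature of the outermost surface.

Cylindrical conduction, so R = ln(r₂/r₁)/(2πkL) per layer, in series:
R_carbon steel pipe wall = ln(172.7/165)/(2π×42.6×1) = 1.704×10^-4 K/W
R_extruded polystyrene = ln(207.7/172.7)/(2π×0.026×1) = 1.13 K/W
R_outer film = 1/(h_o·2πr_oL) = 1/(10×2π×0.2077×1) = 0.07663 K/W
R_total = 1.206 K/W
Q = ΔT/R_total = 89/1.206
Q = 73.8 W/m
T_interface = T_inner − Q·ΣR(inner→interface) = 365 − 73.8×1.13

T ≈ 282 K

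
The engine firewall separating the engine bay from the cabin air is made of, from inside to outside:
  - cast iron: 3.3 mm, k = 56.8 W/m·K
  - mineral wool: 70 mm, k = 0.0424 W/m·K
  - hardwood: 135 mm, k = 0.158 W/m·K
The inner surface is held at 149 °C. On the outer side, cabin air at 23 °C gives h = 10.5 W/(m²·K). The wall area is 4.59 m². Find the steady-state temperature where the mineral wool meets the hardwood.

T ≈ 69 °C

Thermal resistances in series:
R_cast iron = L/(kA) = 0.0033/(56.8×4.59) = 1.266×10^-5 K/W
R_mineral wool = L/(kA) = 0.07/(0.0424×4.59) = 0.3597 K/W
R_hardwood = L/(kA) = 0.135/(0.158×4.59) = 0.1862 K/W
R_outer film = 1/(h_o·A) = 1/(10.5×4.59) = 0.02075 K/W
R_total = 0.5666 K/W;  Q = ΔT/R_total = 126/0.5666 = 222.4 W
T_interface = T_inner − Q·ΣR(inner→interface) = 149 − 222×0.3597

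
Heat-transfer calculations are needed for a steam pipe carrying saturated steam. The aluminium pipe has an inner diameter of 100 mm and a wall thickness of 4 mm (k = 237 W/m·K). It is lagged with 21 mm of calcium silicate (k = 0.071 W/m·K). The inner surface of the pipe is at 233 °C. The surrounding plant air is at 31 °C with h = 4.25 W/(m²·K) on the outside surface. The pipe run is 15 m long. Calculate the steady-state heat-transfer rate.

Q ≈ 2450 W

Per-layer cylindrical resistances, series-summed:
R_aluminium pipe wall = ln(54/50)/(2π×237×15) = 3.445×10^-6 K/W
R_calcium silicate = ln(75/54)/(2π×0.071×15) = 0.04909 K/W
R_outer film = 1/(h_o·2πr_oL) = 1/(4.25×2π×0.075×15) = 0.03329 K/W
R_total = 0.08238 K/W
Q = ΔT/R_total = 202/0.08238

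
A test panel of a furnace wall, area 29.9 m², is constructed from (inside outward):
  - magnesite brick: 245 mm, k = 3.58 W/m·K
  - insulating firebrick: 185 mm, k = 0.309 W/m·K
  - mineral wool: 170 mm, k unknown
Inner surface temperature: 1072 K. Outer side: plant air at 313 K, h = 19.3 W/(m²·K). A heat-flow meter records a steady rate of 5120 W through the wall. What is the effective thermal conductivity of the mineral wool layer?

Series thermal resistances:
R_magnesite brick = L/(kA) = 0.245/(3.58×29.9) = 0.002289 K/W
R_insulating firebrick = L/(kA) = 0.185/(0.309×29.9) = 0.02002 K/W
R_outer film = 1/(h_o·A) = 1/(19.3×29.9) = 0.001733 K/W
Sum of known resistances R_other = 0.02405 K/W
Total R = ΔT/Q = 759/5120 = 0.1482 K/W
R_mineral wool = R_total − R_other = 0.1242 K/W
k = L/(R·A) = 0.17/(0.1242×29.9)

k ≈ 0.0458 W/(m·K)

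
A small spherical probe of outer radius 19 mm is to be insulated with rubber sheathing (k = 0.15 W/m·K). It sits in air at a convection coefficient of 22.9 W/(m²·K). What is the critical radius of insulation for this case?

r_cr ≈ 13.1 mm

For a sphere r_cr = 2k/h = 2×0.15/22.9
r_cr = 13.1 mm; since the bare radius (19 mm) is above r_cr, any added insulation will reduce heat loss.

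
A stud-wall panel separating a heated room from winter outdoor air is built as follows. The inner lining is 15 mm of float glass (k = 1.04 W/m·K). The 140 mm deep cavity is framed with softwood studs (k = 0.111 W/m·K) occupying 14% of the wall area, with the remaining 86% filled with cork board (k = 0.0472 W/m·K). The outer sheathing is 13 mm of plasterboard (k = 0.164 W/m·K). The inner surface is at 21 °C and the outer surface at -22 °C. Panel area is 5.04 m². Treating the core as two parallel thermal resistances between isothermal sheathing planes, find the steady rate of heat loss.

Sheathing layers in series; stud and cavity paths in parallel between them.
R_inner = 0.015/(1.04×5.04) = 0.002862 K/W
R_stud  = 0.14/(0.111×0.14×5.04) = 1.788 K/W
R_cav   = 0.14/(0.0472×0.86×5.04) = 0.6843 K/W
1/R_core = 1/R_stud + 1/R_cav → R_core = 0.4949 K/W
R_outer = 0.013/(0.164×5.04) = 0.01573 K/W
R_total = 0.5135 K/W
Q = ΔT/R_total = 43/0.5135

Q ≈ 83.7 W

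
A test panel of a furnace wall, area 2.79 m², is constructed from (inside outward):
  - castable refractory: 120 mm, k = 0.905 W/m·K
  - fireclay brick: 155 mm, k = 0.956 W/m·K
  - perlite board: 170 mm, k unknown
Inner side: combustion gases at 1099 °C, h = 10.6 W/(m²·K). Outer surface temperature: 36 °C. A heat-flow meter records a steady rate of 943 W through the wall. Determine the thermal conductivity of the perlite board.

Model the wall as resistances in series:
R_inner film = 1/(h_i·A) = 1/(10.6×2.79) = 0.03381 K/W
R_castable refractory = L/(kA) = 0.12/(0.905×2.79) = 0.04753 K/W
R_fireclay brick = L/(kA) = 0.155/(0.956×2.79) = 0.05811 K/W
Sum of known resistances R_other = 0.1395 K/W
Total R = ΔT/Q = 1063/943 = 1.127 K/W
R_perlite board = R_total − R_other = 0.9878 K/W
k = L/(R·A) = 0.17/(0.9878×2.79)

k ≈ 0.0617 W/(m·K)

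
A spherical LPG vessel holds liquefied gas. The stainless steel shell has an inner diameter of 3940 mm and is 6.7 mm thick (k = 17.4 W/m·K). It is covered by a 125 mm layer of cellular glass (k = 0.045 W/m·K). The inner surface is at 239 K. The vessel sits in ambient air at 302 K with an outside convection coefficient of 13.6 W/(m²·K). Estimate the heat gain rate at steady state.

Q ≈ 1160 W

For a spherical shell R = (1/r₁ − 1/r₂)/(4πk); film R = 1/(h·4πr²). In series:
R_stainless steel shell = (1/1.97 − 1/1.9767)/(4π×17.4) = 7.869×10^-6 K/W
R_cellular glass = (1/1.9767 − 1/2.1017)/(4π×0.045) = 0.05321 K/W
R_outer film = 1/(h·4πr_o²) = 1/(13.6×4π×2.1017²) = 0.001325 K/W
R_total = 0.05454 K/W
Q = ΔT/R_total = 63/0.05454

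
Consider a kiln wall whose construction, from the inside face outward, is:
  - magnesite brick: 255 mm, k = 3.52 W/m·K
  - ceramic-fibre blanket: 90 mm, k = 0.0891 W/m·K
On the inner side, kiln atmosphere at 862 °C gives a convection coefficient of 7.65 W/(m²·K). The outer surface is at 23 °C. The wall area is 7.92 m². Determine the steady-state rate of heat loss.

Thermal resistances in series:
R_inner film = 1/(h_i·A) = 1/(7.65×7.92) = 0.0165 K/W
R_magnesite brick = L/(kA) = 0.255/(3.52×7.92) = 0.009147 K/W
R_ceramic-fibre blanket = L/(kA) = 0.09/(0.0891×7.92) = 0.1275 K/W
R_total = 0.1532 K/W
Q = ΔT / R_total = 839 / 0.1532

Q ≈ 5480 W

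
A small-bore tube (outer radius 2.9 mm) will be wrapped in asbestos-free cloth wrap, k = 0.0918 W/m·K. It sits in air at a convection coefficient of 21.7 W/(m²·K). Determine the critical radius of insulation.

r_cr ≈ 4.23 mm

For a cylinder r_cr = k/h = 0.0918/21.7
r_cr = 4.23 mm; since the bare radius (2.9 mm) is below r_cr, adding a thin layer of insulation will *increase* heat loss.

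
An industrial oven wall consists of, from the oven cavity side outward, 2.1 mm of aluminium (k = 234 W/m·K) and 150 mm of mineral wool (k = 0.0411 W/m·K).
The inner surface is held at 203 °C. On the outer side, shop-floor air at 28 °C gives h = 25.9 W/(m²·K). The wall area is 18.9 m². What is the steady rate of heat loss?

Q ≈ 897 W

Thermal resistances in series:
R_aluminium = L/(kA) = 0.0021/(234×18.9) = 4.748×10^-7 K/W
R_mineral wool = L/(kA) = 0.15/(0.0411×18.9) = 0.1931 K/W
R_outer film = 1/(h_o·A) = 1/(25.9×18.9) = 0.002043 K/W
R_total = 0.1951 K/W
Q = ΔT / R_total = 175 / 0.1951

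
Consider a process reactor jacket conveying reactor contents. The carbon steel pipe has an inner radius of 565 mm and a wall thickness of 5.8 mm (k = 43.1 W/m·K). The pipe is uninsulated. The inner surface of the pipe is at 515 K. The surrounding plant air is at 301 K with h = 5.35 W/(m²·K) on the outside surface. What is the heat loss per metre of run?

q′ ≈ 4100 W/m

Radial resistances (cylindrical: R_cond = ln(r_o/r_i)/(2πkL), R_conv = 1/(h·2πrL)):
R_carbon steel pipe wall = ln(570.8/565)/(2π×43.1×1) = 3.771×10^-5 K/W
R_outer film = 1/(h_o·2πr_oL) = 1/(5.35×2π×0.5708×1) = 0.05212 K/W
R_total = 0.05216 K/W
Q = ΔT/R_total = 214/0.05216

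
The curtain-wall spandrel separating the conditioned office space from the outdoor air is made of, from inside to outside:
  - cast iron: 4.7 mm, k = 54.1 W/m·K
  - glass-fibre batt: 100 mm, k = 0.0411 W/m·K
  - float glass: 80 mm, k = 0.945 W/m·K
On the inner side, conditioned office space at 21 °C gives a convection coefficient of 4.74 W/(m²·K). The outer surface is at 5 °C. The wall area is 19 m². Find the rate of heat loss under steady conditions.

Q ≈ 111 W

Model the wall as resistances in series:
R_inner film = 1/(h_i·A) = 1/(4.74×19) = 0.0111 K/W
R_cast iron = L/(kA) = 0.0047/(54.1×19) = 4.572×10^-6 K/W
R_glass-fibre batt = L/(kA) = 0.1/(0.0411×19) = 0.1281 K/W
R_float glass = L/(kA) = 0.08/(0.945×19) = 0.004456 K/W
R_total = 0.1436 K/W
Q = ΔT / R_total = 16 / 0.1436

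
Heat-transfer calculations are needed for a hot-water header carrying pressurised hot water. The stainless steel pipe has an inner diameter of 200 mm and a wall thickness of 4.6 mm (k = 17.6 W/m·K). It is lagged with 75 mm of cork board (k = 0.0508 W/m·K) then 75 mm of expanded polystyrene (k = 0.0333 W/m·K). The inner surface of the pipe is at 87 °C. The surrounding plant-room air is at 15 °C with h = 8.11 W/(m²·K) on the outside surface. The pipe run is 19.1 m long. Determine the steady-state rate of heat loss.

Q ≈ 400 W

For a radial system each layer contributes R = ln(r_out/r_in)/(2πkL); films add R = 1/(hA).
R_stainless steel pipe wall = ln(104.6/100)/(2π×17.6×19.1) = 2.129×10^-5 K/W
R_cork board = ln(179.6/104.6)/(2π×0.0508×19.1) = 0.08867 K/W
R_expanded polystyrene = ln(254.6/179.6)/(2π×0.0333×19.1) = 0.08732 K/W
R_outer film = 1/(h_o·2πr_oL) = 1/(8.11×2π×0.2546×19.1) = 0.004036 K/W
R_total = 0.1801 K/W
Q = ΔT/R_total = 72/0.1801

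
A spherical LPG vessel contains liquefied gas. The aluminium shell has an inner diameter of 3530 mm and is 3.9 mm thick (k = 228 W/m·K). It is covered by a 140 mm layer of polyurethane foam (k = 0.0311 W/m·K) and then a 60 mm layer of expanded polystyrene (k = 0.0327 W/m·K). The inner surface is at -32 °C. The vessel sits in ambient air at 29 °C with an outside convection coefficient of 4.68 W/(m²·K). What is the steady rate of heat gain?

Q ≈ 409 W

Spherical conduction: R = (1/r_in − 1/r_out)/(4πk) per layer; series-sum.
R_aluminium shell = (1/1.765 − 1/1.7689)/(4π×228) = 4.36×10^-7 K/W
R_polyurethane foam = (1/1.7689 − 1/1.9089)/(4π×0.0311) = 0.1061 K/W
R_expanded polystyrene = (1/1.9089 − 1/1.9689)/(4π×0.0327) = 0.03885 K/W
R_outer film = 1/(h·4πr_o²) = 1/(4.68×4π×1.9689²) = 0.004386 K/W
R_total = 0.1493 K/W
Q = ΔT/R_total = 61/0.1493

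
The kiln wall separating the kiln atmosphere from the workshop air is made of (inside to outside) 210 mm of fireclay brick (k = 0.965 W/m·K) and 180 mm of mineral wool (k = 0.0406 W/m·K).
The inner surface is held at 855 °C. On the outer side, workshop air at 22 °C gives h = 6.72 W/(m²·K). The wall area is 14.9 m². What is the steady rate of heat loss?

Q ≈ 2590 W

Model the wall as resistances in series:
R_fireclay brick = L/(kA) = 0.21/(0.965×14.9) = 0.01461 K/W
R_mineral wool = L/(kA) = 0.18/(0.0406×14.9) = 0.2976 K/W
R_outer film = 1/(h_o·A) = 1/(6.72×14.9) = 0.009987 K/W
R_total = 0.3221 K/W
Q = ΔT / R_total = 833 / 0.3221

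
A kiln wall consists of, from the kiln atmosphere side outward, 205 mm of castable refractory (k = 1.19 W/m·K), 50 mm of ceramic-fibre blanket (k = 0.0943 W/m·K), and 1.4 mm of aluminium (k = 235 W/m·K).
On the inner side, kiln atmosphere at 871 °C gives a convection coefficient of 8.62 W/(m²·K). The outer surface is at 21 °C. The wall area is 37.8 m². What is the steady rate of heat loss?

Thermal resistances in series:
R_inner film = 1/(h_i·A) = 1/(8.62×37.8) = 0.003069 K/W
R_castable refractory = L/(kA) = 0.205/(1.19×37.8) = 0.004557 K/W
R_ceramic-fibre blanket = L/(kA) = 0.05/(0.0943×37.8) = 0.01403 K/W
R_aluminium = L/(kA) = 0.0014/(235×37.8) = 1.576×10^-7 K/W
R_total = 0.02165 K/W
Q = ΔT / R_total = 850 / 0.02165

Q ≈ 39300 W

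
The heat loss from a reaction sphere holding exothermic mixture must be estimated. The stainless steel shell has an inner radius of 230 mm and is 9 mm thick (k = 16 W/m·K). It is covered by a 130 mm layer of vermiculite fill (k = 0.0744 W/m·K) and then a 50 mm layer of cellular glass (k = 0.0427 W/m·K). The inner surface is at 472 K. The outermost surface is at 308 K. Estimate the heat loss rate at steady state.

Radial (spherical) resistances in series:
R_stainless steel shell = (1/0.23 − 1/0.239)/(4π×16) = 8.143×10^-4 K/W
R_vermiculite fill = (1/0.239 − 1/0.369)/(4π×0.0744) = 1.577 K/W
R_cellular glass = (1/0.369 − 1/0.419)/(4π×0.0427) = 0.6027 K/W
R_total = 2.18 K/W
Q = ΔT/R_total = 164/2.18

Q ≈ 75.2 W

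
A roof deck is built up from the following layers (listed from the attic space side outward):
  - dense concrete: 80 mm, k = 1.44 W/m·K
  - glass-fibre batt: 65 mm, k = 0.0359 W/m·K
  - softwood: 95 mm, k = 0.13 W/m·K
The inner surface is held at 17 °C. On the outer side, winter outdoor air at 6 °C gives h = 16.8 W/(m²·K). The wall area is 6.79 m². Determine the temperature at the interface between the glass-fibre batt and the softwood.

Using the resistance-network approach (series):
R_dense concrete = L/(kA) = 0.08/(1.44×6.79) = 0.008182 K/W
R_glass-fibre batt = L/(kA) = 0.065/(0.0359×6.79) = 0.2667 K/W
R_softwood = L/(kA) = 0.095/(0.13×6.79) = 0.1076 K/W
R_outer film = 1/(h_o·A) = 1/(16.8×6.79) = 0.008766 K/W
R_total = 0.3912 K/W;  Q = ΔT/R_total = 11/0.3912 = 28.12 W
T_interface = T_inner − Q·ΣR(inner→interface) = 17 − 28.1×0.2748

T ≈ 9.27 °C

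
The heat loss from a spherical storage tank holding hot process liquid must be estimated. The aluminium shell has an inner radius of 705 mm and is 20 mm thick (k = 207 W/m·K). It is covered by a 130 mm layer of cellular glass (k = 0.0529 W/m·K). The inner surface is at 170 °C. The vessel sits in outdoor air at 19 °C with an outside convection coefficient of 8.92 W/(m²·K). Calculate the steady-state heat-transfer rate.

Each spherical layer contributes R = (1/r_i − 1/r_o)/(4πk):
R_aluminium shell = (1/0.705 − 1/0.725)/(4π×207) = 1.504×10^-5 K/W
R_cellular glass = (1/0.725 − 1/0.855)/(4π×0.0529) = 0.3155 K/W
R_outer film = 1/(h·4πr_o²) = 1/(8.92×4π×0.855²) = 0.0122 K/W
R_total = 0.3277 K/W
Q = ΔT/R_total = 151/0.3277

Q ≈ 461 W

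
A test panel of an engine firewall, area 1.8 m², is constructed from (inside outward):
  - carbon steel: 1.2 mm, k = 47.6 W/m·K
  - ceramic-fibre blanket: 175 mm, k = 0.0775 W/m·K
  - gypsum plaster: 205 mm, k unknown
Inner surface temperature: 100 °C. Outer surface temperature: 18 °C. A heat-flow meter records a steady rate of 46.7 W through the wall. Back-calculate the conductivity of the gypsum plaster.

Treating each layer as a thermal resistance in series:
R_carbon steel = L/(kA) = 0.0012/(47.6×1.8) = 1.401×10^-5 K/W
R_ceramic-fibre blanket = L/(kA) = 0.175/(0.0775×1.8) = 1.254 K/W
Sum of known resistances R_other = 1.254 K/W
Total R = ΔT/Q = 82/46.7 = 1.756 K/W
R_gypsum plaster = R_total − R_other = 0.5014 K/W
k = L/(R·A) = 0.205/(0.5014×1.8)

k ≈ 0.227 W/(m·K)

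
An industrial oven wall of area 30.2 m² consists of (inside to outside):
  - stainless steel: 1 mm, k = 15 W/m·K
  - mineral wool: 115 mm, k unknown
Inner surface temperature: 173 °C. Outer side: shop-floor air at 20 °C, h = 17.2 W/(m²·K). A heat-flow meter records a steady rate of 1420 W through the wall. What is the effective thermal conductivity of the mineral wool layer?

k ≈ 0.036 W/(m·K)

Model the wall as resistances in series:
R_stainless steel = L/(kA) = 0.001/(15×30.2) = 2.208×10^-6 K/W
R_outer film = 1/(h_o·A) = 1/(17.2×30.2) = 0.001925 K/W
Sum of known resistances R_other = 0.001927 K/W
Total R = ΔT/Q = 153/1420 = 0.1077 K/W
R_mineral wool = R_total − R_other = 0.1058 K/W
k = L/(R·A) = 0.115/(0.1058×30.2)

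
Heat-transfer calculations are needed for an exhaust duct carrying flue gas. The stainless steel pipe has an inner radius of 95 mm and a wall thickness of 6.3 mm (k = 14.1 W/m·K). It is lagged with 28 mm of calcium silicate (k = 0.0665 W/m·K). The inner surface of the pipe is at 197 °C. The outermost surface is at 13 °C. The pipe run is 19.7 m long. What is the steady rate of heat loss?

Cylindrical conduction, so R = ln(r₂/r₁)/(2πkL) per layer, in series:
R_stainless steel pipe wall = ln(101.3/95)/(2π×14.1×19.7) = 3.679×10^-5 K/W
R_calcium silicate = ln(129.3/101.3)/(2π×0.0665×19.7) = 0.02965 K/W
R_total = 0.02969 K/W
Q = ΔT/R_total = 184/0.02969

Q ≈ 6200 W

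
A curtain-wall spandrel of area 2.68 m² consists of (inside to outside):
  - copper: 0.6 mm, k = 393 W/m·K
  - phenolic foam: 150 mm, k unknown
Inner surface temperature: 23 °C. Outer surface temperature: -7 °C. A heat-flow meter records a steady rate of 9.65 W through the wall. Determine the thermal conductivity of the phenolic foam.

k ≈ 0.018 W/(m·K)

Model the wall as resistances in series:
R_copper = L/(kA) = 0.0006/(393×2.68) = 5.697×10^-7 K/W
Sum of known resistances R_other = 5.697×10^-7 K/W
Total R = ΔT/Q = 30/9.65 = 3.109 K/W
R_phenolic foam = R_total − R_other = 3.109 K/W
k = L/(R·A) = 0.15/(3.109×2.68)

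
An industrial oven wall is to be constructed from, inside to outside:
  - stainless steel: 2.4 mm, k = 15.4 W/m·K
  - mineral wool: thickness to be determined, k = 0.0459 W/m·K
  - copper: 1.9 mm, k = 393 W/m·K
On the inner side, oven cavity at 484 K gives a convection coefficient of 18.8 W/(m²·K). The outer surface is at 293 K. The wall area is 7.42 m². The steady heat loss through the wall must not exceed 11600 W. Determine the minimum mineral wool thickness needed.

L ≈ 3.16 mm

Thermal resistances in series:
R_inner film = 1/(h_i·A) = 1/(18.8×7.42) = 0.007169 K/W
R_stainless steel = L/(kA) = 0.0024/(15.4×7.42) = 2.1×10^-5 K/W
R_copper = L/(kA) = 0.0019/(393×7.42) = 6.516×10^-7 K/W
Sum of the known resistances R_other = 0.00719 K/W
Required total resistance R_tot = ΔT/Q_allow = 191/11600 = 0.01647 K/W
R_mineral wool = R_tot − R_other = 0.009275 K/W
L = R·k·A = 0.009275×0.0459×7.42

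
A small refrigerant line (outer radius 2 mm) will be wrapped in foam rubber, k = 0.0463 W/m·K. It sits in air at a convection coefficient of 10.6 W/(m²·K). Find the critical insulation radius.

r_cr ≈ 4.37 mm

For a cylinder r_cr = k/h = 0.0463/10.6
r_cr = 4.37 mm; since the bare radius (2 mm) is below r_cr, adding a thin layer of insulation will *increase* heat loss.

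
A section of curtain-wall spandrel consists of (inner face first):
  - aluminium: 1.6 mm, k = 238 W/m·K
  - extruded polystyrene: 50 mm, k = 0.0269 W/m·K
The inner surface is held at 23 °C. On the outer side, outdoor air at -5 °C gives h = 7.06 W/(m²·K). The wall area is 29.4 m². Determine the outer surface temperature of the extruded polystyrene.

T ≈ -3.02 °C

Model the wall as resistances in series:
R_aluminium = L/(kA) = 0.0016/(238×29.4) = 2.287×10^-7 K/W
R_extruded polystyrene = L/(kA) = 0.05/(0.0269×29.4) = 0.06322 K/W
R_outer film = 1/(h_o·A) = 1/(7.06×29.4) = 0.004818 K/W
R_total = 0.06804 K/W;  Q = ΔT/R_total = 28/0.06804 = 411.5 W
T_interface = T_inner − Q·ΣR(inner→interface) = 23 − 412×0.06322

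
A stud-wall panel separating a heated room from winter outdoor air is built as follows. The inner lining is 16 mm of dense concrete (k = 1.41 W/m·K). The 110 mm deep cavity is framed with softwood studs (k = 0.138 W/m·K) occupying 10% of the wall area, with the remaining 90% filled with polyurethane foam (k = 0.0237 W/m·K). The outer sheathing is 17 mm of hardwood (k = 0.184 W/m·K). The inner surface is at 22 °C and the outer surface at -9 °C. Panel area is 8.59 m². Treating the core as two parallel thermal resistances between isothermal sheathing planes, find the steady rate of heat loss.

Q ≈ 82.3 W

Sheathing layers in series; stud and cavity paths in parallel between them.
R_inner = 0.016/(1.41×8.59) = 0.001321 K/W
R_stud  = 0.11/(0.138×0.1×8.59) = 0.9279 K/W
R_cav   = 0.11/(0.0237×0.9×8.59) = 0.6004 K/W
1/R_core = 1/R_stud + 1/R_cav → R_core = 0.3645 K/W
R_outer = 0.017/(0.184×8.59) = 0.01076 K/W
R_total = 0.3766 K/W
Q = ΔT/R_total = 31/0.3766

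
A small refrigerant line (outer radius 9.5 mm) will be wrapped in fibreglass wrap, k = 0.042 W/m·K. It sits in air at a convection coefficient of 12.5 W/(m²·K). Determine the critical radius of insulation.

For a cylinder r_cr = k/h = 0.042/12.5
r_cr = 3.36 mm; since the bare radius (9.5 mm) is above r_cr, any added insulation will reduce heat loss.

r_cr ≈ 3.36 mm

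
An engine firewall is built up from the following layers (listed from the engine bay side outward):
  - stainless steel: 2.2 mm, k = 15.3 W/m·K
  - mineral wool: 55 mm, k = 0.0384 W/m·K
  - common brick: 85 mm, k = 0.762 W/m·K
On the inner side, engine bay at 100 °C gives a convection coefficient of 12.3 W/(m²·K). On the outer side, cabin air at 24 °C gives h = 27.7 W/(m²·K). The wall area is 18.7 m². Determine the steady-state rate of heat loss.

Thermal resistances in series:
R_inner film = 1/(h_i·A) = 1/(12.3×18.7) = 0.004348 K/W
R_stainless steel = L/(kA) = 0.0022/(15.3×18.7) = 7.689×10^-6 K/W
R_mineral wool = L/(kA) = 0.055/(0.0384×18.7) = 0.07659 K/W
R_common brick = L/(kA) = 0.085/(0.762×18.7) = 0.005965 K/W
R_outer film = 1/(h_o·A) = 1/(27.7×18.7) = 0.001931 K/W
R_total = 0.08884 K/W
Q = ΔT / R_total = 76 / 0.08884

Q ≈ 855 W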